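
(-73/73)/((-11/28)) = 2.55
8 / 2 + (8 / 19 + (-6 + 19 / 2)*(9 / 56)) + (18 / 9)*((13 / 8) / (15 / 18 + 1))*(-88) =-151.02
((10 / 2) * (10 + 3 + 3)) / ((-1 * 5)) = -16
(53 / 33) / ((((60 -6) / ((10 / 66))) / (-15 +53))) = 5035 / 29403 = 0.17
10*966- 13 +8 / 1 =9655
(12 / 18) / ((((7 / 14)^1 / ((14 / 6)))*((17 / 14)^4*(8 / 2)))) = 268912 / 751689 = 0.36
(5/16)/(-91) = -0.00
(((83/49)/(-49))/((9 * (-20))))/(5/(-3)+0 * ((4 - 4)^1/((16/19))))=-0.00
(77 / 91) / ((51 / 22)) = 242 / 663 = 0.37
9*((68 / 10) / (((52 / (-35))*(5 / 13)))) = -1071 / 10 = -107.10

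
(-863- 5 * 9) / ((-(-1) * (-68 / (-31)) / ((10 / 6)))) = -35185 / 51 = -689.90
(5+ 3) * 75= 600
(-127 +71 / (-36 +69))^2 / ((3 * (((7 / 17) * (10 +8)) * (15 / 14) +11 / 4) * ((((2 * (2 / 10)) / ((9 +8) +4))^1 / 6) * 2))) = 20199536000 / 263901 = 76542.10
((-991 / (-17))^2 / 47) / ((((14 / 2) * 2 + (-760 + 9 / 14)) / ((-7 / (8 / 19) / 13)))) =914317411 / 7370407460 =0.12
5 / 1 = 5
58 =58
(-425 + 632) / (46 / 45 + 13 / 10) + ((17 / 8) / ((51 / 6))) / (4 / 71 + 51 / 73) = 292680007 / 3271268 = 89.47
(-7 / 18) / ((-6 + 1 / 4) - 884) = 0.00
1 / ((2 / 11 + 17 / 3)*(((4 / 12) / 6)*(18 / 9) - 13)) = -297 / 22388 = -0.01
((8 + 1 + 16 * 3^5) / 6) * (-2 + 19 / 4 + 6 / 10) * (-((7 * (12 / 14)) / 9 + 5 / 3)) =-203077 / 40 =-5076.92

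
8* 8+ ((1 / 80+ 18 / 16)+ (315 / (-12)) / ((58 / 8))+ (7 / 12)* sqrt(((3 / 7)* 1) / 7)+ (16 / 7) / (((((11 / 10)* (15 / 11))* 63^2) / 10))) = sqrt(3) / 12+ 11896228331 / 193369680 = 61.66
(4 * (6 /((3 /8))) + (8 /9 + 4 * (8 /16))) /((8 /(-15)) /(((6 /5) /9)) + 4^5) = 301 /4590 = 0.07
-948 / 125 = -7.58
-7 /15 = -0.47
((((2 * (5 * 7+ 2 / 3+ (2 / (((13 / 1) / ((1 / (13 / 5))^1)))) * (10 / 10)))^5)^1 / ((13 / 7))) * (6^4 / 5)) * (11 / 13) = 76862166511329508770847232 / 349471276837215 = 219938437307.20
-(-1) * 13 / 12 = 13 / 12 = 1.08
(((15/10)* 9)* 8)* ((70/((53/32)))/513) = 8960/1007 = 8.90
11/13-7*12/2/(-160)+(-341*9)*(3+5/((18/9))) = -17553527/1040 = -16878.39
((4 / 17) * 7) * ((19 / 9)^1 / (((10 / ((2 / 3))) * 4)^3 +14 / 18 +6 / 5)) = 2660 / 165241513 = 0.00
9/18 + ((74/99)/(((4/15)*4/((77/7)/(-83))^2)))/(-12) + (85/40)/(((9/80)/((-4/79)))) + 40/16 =320150179/156738528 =2.04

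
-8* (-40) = 320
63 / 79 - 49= -3808 / 79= -48.20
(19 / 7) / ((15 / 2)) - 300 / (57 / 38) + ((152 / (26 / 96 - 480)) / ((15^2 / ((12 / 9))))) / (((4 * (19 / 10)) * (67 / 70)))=-97021212214 / 485984835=-199.64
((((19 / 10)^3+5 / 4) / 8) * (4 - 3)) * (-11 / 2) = -89199 / 16000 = -5.57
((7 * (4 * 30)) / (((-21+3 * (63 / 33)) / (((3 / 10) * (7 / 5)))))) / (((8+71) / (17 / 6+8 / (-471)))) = -204281 / 248060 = -0.82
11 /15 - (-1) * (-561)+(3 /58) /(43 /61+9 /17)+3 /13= -1621384207 /2895360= -559.99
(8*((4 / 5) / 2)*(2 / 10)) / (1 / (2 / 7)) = 32 / 175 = 0.18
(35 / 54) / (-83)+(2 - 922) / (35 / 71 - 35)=29267849 / 1098090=26.65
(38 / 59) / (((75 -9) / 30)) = 190 / 649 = 0.29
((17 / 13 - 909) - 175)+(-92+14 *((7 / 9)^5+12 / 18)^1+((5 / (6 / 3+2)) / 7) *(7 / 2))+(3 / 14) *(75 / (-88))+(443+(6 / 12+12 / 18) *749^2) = 618301623698749 / 945728784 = 653783.23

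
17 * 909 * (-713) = -11017989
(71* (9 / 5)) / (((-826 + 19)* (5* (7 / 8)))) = -1704 / 47075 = -0.04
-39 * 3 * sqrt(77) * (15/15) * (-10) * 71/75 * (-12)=-66456 * sqrt(77)/5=-116629.81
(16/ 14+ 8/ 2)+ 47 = 365/ 7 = 52.14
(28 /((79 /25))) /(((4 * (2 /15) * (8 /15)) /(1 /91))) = 5625 /16432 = 0.34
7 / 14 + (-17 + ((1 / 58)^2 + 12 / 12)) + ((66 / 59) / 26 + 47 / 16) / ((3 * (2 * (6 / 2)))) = -2848673327 / 185773536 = -15.33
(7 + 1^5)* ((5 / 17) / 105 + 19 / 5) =54304 / 1785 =30.42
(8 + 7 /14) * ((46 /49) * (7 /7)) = 391 /49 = 7.98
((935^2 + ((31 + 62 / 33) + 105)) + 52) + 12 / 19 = 548258525 / 627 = 874415.51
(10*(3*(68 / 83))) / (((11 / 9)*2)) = 9180 / 913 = 10.05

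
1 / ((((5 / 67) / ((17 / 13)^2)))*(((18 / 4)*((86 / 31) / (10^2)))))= 12005060 / 65403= 183.56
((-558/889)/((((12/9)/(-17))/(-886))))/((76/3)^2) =-56731023/5134864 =-11.05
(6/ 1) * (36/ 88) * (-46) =-1242/ 11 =-112.91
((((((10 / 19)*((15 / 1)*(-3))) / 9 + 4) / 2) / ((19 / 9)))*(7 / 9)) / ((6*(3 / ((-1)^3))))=-91 / 6498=-0.01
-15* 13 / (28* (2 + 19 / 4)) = -65 / 63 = -1.03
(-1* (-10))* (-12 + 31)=190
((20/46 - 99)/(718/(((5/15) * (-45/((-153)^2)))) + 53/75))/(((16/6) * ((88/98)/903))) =22569288525/680373728672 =0.03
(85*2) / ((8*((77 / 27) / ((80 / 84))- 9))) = -3825 / 1081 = -3.54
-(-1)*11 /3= 11 /3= 3.67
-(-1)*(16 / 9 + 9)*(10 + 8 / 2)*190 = 258020 / 9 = 28668.89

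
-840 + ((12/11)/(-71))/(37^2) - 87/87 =-899187961/1069189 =-841.00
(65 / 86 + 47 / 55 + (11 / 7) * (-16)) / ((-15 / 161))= 252.58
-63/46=-1.37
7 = 7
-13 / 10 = -1.30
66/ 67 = 0.99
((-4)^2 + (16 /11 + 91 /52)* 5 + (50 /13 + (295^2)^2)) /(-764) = -4331956578017 /437008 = -9912762.65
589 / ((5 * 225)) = 589 / 1125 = 0.52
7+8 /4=9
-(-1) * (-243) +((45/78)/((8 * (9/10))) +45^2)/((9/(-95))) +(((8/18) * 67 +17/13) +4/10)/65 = -19728916619/912600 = -21618.36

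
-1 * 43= -43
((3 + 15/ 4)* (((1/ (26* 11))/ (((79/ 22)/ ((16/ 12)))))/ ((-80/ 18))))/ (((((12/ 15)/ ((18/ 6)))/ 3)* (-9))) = 81/ 32864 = 0.00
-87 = -87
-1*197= -197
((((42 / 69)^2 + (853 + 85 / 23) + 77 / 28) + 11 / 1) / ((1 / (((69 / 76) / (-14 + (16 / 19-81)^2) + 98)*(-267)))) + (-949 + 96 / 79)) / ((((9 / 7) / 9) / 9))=-2221663599492595359003 / 1547587595600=-1435565654.45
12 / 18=2 / 3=0.67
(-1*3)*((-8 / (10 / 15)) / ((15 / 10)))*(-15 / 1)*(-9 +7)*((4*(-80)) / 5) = -46080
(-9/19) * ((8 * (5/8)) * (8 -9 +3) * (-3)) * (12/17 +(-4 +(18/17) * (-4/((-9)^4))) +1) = -32.61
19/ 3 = 6.33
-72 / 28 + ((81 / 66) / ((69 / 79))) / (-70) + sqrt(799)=-13113 / 5060 + sqrt(799)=25.68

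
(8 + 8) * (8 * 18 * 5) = 11520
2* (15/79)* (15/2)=225/79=2.85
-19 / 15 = -1.27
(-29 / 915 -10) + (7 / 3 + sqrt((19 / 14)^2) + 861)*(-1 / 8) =-4034911 / 34160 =-118.12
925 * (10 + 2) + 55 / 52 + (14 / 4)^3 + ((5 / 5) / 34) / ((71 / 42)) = 1398877767 / 125528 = 11143.95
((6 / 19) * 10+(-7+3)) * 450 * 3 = -21600 / 19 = -1136.84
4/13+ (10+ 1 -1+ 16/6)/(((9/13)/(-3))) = -6386/117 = -54.58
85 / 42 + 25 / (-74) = 1310 / 777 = 1.69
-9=-9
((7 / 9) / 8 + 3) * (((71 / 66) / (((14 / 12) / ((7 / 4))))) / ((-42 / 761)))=-90.56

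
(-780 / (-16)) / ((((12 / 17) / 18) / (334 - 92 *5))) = -626535 / 4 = -156633.75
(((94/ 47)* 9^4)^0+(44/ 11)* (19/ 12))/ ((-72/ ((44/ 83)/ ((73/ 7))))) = -847/ 163593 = -0.01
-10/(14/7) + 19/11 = -36/11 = -3.27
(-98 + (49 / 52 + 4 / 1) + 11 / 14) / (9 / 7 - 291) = 33587 / 105456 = 0.32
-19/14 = -1.36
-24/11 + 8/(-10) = -164/55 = -2.98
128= 128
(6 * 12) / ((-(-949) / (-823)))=-59256 / 949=-62.44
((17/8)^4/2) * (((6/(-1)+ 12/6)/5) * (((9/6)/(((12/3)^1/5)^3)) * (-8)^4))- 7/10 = -31320599/320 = -97876.87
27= 27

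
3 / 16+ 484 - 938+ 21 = -6925 / 16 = -432.81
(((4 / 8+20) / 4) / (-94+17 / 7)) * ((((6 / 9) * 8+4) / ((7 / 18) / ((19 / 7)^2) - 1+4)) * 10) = -21757470 / 12715517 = -1.71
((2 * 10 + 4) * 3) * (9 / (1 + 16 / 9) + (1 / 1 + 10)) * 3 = 76896 / 25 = 3075.84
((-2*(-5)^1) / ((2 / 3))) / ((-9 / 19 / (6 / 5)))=-38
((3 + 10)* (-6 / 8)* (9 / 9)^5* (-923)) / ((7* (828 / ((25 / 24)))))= 299975 / 185472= 1.62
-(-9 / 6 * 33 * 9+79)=733 / 2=366.50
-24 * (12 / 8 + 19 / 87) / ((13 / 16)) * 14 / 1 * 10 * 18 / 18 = -206080 / 29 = -7106.21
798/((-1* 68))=-399/34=-11.74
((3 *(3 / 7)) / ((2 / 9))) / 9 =9 / 14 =0.64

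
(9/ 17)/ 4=9/ 68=0.13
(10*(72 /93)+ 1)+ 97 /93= 910 /93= 9.78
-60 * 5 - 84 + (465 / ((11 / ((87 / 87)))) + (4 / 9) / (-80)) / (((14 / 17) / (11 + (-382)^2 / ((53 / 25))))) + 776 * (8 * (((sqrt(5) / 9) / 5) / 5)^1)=6208 * sqrt(5) / 225 + 5190464579539 / 1469160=3533008.81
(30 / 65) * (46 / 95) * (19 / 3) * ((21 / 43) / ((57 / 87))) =56028 / 53105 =1.06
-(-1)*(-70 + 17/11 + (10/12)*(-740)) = -22609/33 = -685.12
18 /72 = 1 /4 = 0.25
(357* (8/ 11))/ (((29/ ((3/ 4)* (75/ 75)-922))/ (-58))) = 478380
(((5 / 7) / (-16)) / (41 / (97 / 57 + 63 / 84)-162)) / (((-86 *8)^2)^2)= 13 / 9478570097246208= 0.00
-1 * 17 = -17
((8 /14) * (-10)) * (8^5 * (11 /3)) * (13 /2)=-4462689.52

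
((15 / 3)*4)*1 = 20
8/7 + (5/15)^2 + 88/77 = 151/63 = 2.40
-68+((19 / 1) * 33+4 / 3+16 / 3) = 1697 / 3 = 565.67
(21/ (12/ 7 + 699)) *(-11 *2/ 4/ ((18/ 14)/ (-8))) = 15092/ 14715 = 1.03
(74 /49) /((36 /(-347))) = -12839 /882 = -14.56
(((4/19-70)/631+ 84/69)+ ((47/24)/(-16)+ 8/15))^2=2.30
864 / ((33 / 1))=288 / 11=26.18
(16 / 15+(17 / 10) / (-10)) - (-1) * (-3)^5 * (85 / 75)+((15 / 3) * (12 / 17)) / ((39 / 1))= -18193571 / 66300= -274.41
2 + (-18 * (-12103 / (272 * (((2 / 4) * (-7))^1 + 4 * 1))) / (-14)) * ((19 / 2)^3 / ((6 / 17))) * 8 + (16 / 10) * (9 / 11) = -2223598.75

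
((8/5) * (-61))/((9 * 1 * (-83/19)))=9272/3735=2.48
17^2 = 289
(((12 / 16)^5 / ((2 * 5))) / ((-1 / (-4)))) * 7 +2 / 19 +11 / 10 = 90943 / 48640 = 1.87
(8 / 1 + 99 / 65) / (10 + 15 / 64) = 39616 / 42575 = 0.93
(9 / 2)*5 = 45 / 2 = 22.50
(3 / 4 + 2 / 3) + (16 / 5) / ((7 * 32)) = 601 / 420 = 1.43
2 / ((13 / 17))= 2.62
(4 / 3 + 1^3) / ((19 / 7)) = 49 / 57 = 0.86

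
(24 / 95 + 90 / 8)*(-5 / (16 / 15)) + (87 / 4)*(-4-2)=-224253 / 1216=-184.42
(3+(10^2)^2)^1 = 10003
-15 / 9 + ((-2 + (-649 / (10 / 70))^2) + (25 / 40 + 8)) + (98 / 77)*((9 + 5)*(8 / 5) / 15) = 136216448669 / 6600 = 20638855.86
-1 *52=-52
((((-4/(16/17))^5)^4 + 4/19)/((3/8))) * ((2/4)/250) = 77220396726308275972141523/3917010173952000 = 19714116966.00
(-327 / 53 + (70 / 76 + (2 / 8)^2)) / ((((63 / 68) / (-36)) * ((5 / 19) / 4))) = 5682148 / 1855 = 3063.15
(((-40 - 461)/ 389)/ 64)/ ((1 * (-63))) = 167/ 522816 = 0.00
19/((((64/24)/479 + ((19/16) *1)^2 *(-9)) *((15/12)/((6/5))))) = -1.44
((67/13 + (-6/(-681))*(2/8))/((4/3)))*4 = 91293/5902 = 15.47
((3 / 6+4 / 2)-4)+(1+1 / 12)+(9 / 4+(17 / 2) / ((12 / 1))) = 61 / 24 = 2.54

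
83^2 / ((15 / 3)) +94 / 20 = 2765 / 2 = 1382.50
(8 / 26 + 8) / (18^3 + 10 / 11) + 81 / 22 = 33794361 / 9175166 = 3.68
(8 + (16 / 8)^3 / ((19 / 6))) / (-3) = -200 / 57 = -3.51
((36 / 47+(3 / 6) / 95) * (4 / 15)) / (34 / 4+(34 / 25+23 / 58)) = 199723 / 9960522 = 0.02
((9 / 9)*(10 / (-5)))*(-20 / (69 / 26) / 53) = 0.28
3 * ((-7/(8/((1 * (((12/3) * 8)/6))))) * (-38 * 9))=4788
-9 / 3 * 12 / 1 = -36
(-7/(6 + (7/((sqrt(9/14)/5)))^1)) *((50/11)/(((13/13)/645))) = 6095250/92543 - 11851875 *sqrt(14)/92543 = -413.33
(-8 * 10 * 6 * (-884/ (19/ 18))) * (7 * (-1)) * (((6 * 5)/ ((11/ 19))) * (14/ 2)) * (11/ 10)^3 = -6792641856/ 5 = -1358528371.20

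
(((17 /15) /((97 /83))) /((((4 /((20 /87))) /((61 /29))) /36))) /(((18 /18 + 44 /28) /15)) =6024970 /244731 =24.62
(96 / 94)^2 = 2304 / 2209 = 1.04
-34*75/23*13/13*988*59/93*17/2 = -421159700/713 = -590686.82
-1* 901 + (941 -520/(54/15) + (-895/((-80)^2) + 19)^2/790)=-1211430749071/11649024000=-103.99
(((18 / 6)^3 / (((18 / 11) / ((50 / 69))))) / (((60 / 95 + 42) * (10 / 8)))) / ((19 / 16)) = 0.19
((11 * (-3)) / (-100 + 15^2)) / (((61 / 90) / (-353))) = 209682 / 1525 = 137.50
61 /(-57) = -61 /57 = -1.07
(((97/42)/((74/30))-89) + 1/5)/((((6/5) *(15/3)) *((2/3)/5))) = -227567/2072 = -109.83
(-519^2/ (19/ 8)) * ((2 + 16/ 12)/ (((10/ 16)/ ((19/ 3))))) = -3830912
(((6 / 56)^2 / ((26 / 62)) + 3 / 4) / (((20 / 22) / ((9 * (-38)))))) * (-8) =14903163 / 6370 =2339.59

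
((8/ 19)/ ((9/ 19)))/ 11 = 8/ 99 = 0.08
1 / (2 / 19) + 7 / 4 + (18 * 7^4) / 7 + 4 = 6189.25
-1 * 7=-7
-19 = -19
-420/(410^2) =-21/8405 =-0.00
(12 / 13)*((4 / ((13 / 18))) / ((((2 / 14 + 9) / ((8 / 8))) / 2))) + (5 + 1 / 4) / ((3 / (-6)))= -3171 / 338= -9.38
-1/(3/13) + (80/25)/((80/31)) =-232/75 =-3.09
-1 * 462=-462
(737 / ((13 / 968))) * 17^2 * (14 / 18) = 1443240568 / 117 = 12335389.47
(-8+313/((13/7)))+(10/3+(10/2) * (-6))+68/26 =5323/39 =136.49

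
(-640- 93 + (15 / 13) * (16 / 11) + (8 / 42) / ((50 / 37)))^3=-165409415497059938569457 / 423141891046875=-390907681.32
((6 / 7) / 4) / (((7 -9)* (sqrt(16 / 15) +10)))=-225 / 20776 +3* sqrt(15) / 10388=-0.01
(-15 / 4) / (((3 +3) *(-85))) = 1 / 136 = 0.01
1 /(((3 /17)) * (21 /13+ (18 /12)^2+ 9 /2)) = 884 /1305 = 0.68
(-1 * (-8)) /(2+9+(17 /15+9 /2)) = 240 /499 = 0.48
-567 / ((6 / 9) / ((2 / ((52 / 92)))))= -39123 / 13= -3009.46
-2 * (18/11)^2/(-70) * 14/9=72/605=0.12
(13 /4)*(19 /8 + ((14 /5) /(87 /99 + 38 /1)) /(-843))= 445229889 /57683680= 7.72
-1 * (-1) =1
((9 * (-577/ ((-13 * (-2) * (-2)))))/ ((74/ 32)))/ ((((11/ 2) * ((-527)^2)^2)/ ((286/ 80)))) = 5193/ 14269678526585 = 0.00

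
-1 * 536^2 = -287296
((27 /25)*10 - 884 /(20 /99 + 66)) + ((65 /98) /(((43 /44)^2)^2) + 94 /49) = 253762195222 /2744835664865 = 0.09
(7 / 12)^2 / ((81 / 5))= 245 / 11664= 0.02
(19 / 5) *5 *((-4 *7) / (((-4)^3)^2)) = -133 / 1024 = -0.13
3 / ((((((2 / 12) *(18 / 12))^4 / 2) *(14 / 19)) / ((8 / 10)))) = 58368 / 35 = 1667.66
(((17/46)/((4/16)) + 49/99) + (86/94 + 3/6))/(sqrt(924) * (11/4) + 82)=-118930012/112905045 + 725183 * sqrt(231)/10264095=0.02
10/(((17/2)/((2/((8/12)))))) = 60/17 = 3.53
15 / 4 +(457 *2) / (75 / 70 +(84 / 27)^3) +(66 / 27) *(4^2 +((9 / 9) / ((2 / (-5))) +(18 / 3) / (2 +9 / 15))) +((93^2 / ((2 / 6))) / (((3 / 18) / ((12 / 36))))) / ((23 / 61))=157247563567981 / 1141927644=137703.61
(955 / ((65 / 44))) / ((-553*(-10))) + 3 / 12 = 52753 / 143780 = 0.37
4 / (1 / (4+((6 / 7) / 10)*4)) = 608 / 35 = 17.37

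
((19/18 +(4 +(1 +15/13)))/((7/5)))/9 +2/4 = 1129/1053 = 1.07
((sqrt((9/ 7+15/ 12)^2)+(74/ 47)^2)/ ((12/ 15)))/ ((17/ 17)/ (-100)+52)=12923625/ 107189516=0.12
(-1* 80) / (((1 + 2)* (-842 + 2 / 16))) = 128 / 4041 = 0.03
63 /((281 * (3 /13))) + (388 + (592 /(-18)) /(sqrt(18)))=381.22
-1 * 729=-729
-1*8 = -8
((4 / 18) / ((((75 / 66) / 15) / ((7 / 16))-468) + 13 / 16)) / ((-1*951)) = 2464 / 4924520505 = 0.00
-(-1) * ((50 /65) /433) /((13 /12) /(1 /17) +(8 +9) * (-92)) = -120 /104401063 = -0.00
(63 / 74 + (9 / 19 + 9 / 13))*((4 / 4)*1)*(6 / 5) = 110619 / 45695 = 2.42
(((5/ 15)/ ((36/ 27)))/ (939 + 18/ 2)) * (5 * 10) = 25/ 1896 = 0.01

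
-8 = -8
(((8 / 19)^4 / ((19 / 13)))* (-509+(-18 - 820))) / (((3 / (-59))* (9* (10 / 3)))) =705296384 / 37141485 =18.99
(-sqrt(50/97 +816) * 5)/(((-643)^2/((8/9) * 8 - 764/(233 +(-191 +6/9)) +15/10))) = 2663615 * sqrt(194)/11550111264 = 0.00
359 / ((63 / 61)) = 21899 / 63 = 347.60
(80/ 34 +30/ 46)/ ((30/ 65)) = 15275/ 2346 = 6.51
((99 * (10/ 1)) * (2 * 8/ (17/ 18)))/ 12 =23760/ 17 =1397.65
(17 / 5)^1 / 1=17 / 5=3.40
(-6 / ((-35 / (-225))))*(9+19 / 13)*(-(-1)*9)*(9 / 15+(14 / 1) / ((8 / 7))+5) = -842724 / 13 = -64824.92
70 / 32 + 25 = 435 / 16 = 27.19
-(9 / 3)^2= -9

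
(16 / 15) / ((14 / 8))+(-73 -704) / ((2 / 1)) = -387.89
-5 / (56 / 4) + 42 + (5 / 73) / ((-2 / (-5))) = 21367 / 511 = 41.81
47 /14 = 3.36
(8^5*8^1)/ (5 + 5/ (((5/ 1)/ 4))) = 262144/ 9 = 29127.11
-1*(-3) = 3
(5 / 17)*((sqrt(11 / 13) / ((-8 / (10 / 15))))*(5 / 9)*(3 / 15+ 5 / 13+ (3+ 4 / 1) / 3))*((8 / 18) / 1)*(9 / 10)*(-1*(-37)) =-21053*sqrt(143) / 465426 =-0.54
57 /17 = 3.35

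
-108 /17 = -6.35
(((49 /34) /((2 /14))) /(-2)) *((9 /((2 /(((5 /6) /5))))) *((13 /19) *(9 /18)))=-13377 /10336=-1.29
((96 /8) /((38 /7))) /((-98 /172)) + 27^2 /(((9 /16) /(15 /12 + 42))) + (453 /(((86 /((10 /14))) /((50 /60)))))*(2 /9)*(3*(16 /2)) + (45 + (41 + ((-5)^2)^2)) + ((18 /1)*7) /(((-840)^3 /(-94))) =36366516754133 /640528000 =56775.84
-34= -34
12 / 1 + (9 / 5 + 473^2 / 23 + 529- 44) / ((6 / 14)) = 23845.01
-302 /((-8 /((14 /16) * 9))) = 9513 /32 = 297.28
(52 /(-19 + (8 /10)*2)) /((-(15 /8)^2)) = 3328 /3915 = 0.85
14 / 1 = 14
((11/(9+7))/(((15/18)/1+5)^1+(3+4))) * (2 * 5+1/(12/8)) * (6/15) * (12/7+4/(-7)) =64/245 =0.26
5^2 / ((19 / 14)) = 350 / 19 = 18.42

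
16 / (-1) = -16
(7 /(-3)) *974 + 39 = -6701 /3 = -2233.67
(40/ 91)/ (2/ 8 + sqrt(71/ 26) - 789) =-504800/ 905812299 - 320 * sqrt(1846)/ 11775559887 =-0.00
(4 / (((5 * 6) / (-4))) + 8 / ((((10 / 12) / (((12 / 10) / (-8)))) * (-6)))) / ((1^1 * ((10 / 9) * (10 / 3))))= -99 / 1250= -0.08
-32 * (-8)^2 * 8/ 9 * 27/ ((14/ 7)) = -24576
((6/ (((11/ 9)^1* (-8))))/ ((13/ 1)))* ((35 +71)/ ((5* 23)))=-1431/ 32890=-0.04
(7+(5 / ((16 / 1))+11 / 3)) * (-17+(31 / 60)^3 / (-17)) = -1936067521 / 10368000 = -186.73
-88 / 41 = -2.15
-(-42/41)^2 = -1764/1681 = -1.05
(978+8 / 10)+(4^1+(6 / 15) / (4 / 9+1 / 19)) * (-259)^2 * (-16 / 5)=-2189590482 / 2125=-1030395.52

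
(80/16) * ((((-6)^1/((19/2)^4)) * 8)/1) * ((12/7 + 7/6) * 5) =-387200/912247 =-0.42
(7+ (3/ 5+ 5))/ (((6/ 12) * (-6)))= -21/ 5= -4.20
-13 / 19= -0.68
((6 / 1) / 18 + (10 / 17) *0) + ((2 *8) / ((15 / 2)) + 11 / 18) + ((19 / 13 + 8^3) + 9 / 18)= 302468 / 585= 517.04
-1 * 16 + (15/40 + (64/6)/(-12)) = -1189/72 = -16.51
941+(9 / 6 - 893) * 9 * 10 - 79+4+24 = -79345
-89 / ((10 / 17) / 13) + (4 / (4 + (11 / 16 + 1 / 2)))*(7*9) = -1592207 / 830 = -1918.32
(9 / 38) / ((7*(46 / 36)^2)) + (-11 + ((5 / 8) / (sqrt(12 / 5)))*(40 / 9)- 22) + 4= -2038895 / 70357 + 25*sqrt(15) / 54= -27.19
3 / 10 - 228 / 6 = -377 / 10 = -37.70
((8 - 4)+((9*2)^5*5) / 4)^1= 2361964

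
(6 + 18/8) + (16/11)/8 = 371/44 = 8.43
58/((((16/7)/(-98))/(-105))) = 1044435/4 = 261108.75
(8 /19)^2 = 64 /361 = 0.18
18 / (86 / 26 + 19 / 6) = 1404 / 505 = 2.78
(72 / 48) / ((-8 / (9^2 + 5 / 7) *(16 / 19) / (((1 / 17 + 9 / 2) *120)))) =-18951075 / 1904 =-9953.30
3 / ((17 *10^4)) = 3 / 170000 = 0.00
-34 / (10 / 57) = -969 / 5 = -193.80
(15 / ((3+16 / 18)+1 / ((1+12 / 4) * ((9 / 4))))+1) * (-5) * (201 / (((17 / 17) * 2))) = -19095 / 8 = -2386.88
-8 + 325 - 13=304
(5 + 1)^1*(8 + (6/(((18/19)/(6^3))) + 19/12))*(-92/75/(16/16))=-760426/75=-10139.01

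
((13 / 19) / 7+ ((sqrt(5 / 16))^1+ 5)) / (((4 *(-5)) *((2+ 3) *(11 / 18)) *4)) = -3051 / 146300 - 9 *sqrt(5) / 8800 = -0.02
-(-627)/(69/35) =318.04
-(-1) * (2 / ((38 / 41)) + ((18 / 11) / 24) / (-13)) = 23395 / 10868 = 2.15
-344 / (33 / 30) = -3440 / 11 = -312.73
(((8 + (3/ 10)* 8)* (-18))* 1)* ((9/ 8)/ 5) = -1053/ 25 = -42.12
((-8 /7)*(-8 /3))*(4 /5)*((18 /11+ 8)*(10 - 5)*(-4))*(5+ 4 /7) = -1411072 /539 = -2617.94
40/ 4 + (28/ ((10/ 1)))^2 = 446/ 25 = 17.84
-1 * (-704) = 704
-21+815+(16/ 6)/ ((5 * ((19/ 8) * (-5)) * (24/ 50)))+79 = 149267/ 171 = 872.91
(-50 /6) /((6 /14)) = -175 /9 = -19.44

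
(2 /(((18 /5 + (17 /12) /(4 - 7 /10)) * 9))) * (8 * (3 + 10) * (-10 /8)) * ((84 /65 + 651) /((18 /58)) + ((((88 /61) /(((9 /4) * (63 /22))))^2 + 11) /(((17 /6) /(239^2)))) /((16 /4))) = -11205035868619941260 /27040672655199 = -414377.11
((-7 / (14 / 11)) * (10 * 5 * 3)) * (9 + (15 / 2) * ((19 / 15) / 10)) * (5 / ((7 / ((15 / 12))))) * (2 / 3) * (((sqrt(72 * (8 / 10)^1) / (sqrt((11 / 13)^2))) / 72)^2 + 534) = -28931759275 / 11088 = -2609285.65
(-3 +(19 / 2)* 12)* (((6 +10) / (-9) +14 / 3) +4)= 2294 / 3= 764.67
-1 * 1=-1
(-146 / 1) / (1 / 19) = -2774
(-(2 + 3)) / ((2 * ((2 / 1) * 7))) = -0.18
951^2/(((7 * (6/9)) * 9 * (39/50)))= 2512225/91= 27606.87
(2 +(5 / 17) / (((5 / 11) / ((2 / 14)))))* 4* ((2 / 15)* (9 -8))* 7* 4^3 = 42496 / 85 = 499.95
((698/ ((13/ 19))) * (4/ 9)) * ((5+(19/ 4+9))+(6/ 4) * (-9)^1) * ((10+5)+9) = 742672/ 13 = 57128.62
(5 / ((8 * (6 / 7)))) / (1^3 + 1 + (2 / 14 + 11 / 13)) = 3185 / 13056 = 0.24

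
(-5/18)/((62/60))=-25/93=-0.27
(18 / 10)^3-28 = -22.17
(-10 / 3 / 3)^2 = 100 / 81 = 1.23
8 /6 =4 /3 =1.33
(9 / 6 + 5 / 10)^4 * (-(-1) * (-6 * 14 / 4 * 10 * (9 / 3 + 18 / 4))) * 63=-1587600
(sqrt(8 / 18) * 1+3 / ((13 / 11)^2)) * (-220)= -313940 / 507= -619.21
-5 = -5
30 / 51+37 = 639 / 17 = 37.59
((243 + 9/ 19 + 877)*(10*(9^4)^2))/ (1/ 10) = 91642164336900/ 19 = 4823271807205.26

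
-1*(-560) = 560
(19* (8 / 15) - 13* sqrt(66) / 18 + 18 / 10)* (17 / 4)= 3043 / 60 - 221* sqrt(66) / 72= 25.78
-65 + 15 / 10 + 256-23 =339 / 2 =169.50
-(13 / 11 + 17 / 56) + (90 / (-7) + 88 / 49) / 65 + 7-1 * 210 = -57360861 / 280280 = -204.66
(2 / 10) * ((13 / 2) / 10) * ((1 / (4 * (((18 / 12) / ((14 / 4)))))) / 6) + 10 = 72091 / 7200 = 10.01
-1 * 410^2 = -168100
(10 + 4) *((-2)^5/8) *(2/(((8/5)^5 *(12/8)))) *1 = -21875/3072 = -7.12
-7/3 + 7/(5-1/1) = -7/12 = -0.58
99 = 99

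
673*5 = 3365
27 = 27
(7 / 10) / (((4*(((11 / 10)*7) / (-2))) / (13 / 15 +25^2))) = -4694 / 165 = -28.45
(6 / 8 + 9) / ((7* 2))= 39 / 56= 0.70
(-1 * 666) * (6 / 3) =-1332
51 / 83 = 0.61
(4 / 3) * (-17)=-68 / 3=-22.67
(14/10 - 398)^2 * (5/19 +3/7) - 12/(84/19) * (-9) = 361851813/3325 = 108827.61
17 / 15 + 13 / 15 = 2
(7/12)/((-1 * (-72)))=7/864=0.01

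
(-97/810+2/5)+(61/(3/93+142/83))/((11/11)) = 1708667/48438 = 35.28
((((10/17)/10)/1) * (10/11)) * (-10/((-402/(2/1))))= 100/37587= 0.00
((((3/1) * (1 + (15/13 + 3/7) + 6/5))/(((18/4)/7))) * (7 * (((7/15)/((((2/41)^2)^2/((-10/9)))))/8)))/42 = -34041942767/1010880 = -33675.55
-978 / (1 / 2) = -1956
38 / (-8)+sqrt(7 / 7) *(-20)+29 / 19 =-1765 / 76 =-23.22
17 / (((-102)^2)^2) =1 / 6367248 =0.00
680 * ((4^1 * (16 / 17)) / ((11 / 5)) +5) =50200 / 11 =4563.64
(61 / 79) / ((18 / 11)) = 0.47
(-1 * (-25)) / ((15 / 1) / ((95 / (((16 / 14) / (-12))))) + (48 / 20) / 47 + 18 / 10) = 156275 / 11477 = 13.62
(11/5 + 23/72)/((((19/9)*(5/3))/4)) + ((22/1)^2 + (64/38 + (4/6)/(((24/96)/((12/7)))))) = 3279247/6650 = 493.12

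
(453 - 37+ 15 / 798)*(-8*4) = -1770576 / 133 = -13312.60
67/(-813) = -67/813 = -0.08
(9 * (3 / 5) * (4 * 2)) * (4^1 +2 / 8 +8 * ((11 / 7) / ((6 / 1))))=9594 / 35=274.11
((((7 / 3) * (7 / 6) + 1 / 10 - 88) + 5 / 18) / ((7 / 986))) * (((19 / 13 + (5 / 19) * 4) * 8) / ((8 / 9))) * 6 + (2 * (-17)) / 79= -1108835638532 / 682955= -1623585.21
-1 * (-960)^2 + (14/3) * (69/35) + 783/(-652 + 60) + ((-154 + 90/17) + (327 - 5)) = -46365795451/50320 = -921418.83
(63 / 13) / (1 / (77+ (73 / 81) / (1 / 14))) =50813 / 117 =434.30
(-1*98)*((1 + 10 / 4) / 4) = -343 / 4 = -85.75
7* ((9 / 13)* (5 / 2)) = 315 / 26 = 12.12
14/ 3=4.67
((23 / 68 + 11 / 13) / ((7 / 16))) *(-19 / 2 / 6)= -6631 / 1547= -4.29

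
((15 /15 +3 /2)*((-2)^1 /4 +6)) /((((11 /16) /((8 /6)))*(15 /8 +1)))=640 /69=9.28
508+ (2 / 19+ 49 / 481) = 4644505 / 9139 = 508.21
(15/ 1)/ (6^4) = 5/ 432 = 0.01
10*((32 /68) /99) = 80 /1683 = 0.05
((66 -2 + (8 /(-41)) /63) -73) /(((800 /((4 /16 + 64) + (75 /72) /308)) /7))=-2209043611 /436423680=-5.06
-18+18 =0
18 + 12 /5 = 102 /5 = 20.40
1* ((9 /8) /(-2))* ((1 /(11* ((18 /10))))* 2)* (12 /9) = -5 /66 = -0.08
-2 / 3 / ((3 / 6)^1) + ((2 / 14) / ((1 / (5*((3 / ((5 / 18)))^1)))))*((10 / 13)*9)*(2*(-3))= -87844 / 273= -321.77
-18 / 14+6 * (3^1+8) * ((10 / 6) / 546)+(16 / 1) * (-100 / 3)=-48632 / 91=-534.42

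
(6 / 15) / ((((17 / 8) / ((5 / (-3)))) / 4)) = -1.25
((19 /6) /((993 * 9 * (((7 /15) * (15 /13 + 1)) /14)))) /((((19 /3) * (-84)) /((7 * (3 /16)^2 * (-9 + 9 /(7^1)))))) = 585 /33216512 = 0.00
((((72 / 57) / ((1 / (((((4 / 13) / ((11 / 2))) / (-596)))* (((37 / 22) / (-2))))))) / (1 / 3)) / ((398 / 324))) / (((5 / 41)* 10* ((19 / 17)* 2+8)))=0.00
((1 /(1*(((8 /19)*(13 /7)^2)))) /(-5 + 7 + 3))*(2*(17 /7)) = 2261 /3380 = 0.67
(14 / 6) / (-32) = -7 / 96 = -0.07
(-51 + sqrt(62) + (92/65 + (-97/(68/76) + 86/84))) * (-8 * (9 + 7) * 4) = 1864984832/23205 - 512 * sqrt(62) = 76338.46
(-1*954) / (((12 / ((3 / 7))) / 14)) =-477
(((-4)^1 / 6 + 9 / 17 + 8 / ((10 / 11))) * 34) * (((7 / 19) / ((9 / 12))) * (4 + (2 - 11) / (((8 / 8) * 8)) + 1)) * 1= 479353 / 855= 560.65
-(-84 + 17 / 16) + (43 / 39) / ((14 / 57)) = 127293 / 1456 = 87.43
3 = 3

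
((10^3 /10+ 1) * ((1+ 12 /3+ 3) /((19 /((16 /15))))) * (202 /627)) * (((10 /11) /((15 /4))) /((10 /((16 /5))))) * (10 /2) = 5.67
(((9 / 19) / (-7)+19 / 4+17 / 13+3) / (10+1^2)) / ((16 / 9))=559575 / 1217216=0.46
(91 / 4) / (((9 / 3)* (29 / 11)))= 1001 / 348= 2.88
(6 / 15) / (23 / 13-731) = -0.00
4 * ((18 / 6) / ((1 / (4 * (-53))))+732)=384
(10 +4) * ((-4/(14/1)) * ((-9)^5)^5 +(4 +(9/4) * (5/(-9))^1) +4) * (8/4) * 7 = 40202287310743744971135267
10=10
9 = 9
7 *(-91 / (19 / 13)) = -8281 / 19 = -435.84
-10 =-10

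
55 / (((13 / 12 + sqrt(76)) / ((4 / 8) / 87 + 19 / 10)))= -474188 / 312475 + 875424*sqrt(19) / 312475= 10.69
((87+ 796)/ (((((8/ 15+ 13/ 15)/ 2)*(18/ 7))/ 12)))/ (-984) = -4415/ 738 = -5.98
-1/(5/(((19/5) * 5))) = -19/5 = -3.80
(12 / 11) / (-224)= -3 / 616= -0.00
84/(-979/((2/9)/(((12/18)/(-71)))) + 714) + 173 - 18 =2772923/17877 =155.11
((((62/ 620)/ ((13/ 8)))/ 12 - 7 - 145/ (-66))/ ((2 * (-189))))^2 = 5230369/ 32464832400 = 0.00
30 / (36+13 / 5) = 0.78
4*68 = 272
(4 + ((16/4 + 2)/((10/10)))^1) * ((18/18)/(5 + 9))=5/7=0.71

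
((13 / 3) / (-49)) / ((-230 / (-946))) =-6149 / 16905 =-0.36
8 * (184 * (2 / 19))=2944 / 19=154.95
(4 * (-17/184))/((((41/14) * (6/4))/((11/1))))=-2618/2829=-0.93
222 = 222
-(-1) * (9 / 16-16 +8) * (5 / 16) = -595 / 256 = -2.32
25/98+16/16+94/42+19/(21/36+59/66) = 16.35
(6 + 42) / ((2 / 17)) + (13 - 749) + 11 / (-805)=-264051 / 805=-328.01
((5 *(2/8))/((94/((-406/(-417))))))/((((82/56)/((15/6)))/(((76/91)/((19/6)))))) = 0.01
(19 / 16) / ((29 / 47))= 1.92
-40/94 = -0.43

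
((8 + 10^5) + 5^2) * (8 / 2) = 400132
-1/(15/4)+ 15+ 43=866/15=57.73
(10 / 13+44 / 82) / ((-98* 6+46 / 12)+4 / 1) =-4176 / 1855373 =-0.00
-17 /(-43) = 17 /43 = 0.40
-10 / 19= -0.53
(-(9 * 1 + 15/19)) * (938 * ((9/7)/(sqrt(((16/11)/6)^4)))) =-61070031/304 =-200888.26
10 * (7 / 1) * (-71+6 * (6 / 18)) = -4830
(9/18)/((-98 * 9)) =-0.00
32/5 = 6.40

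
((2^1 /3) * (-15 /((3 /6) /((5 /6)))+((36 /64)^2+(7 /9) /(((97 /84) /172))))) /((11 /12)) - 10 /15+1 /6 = 6740227 /102432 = 65.80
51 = 51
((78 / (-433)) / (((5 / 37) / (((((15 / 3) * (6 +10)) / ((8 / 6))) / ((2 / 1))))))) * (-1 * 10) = 173160 / 433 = 399.91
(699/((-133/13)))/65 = -699/665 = -1.05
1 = 1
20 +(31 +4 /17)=871 /17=51.24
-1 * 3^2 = -9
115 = 115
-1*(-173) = 173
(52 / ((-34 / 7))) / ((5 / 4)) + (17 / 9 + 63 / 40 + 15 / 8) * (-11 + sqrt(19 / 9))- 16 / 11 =-462805 / 6732 + 961 * sqrt(19) / 540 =-60.99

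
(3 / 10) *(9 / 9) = 3 / 10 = 0.30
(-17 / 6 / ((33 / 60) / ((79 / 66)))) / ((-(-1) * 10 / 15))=-6715 / 726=-9.25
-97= -97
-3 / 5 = -0.60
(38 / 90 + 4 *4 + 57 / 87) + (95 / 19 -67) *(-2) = 184106 / 1305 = 141.08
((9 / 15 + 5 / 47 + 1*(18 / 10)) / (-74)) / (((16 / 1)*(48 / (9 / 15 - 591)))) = 72447 / 2782400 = 0.03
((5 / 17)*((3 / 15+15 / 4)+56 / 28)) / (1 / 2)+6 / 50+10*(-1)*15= -146.38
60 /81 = 20 /27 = 0.74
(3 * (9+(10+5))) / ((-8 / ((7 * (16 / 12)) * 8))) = -672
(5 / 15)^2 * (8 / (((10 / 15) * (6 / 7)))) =14 / 9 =1.56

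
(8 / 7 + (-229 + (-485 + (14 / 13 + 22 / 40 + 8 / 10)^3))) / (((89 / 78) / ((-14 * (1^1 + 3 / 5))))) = 257836688589 / 18801250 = 13713.81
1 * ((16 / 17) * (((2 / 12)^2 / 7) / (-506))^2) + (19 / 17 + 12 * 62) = 12872292599629 / 17275517028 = 745.12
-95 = -95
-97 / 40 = -2.42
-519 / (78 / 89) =-15397 / 26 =-592.19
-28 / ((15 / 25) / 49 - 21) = 3430 / 2571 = 1.33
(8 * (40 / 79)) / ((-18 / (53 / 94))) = -4240 / 33417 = -0.13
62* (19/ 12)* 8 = 2356/ 3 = 785.33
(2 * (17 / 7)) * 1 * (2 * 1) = 68 / 7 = 9.71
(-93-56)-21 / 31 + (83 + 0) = -2067 / 31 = -66.68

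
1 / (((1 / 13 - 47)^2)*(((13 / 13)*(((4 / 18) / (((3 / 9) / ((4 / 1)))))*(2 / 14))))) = 3549 / 2976800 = 0.00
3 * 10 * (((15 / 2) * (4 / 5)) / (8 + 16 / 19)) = 285 / 14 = 20.36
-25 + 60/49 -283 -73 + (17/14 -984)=-133531/98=-1362.56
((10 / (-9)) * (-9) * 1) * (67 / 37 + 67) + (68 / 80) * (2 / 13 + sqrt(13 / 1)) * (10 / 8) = 17 * sqrt(13) / 16 + 2648469 / 3848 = 692.10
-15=-15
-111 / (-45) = 2.47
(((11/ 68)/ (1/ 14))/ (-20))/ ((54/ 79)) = -6083/ 36720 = -0.17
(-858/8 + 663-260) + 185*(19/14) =15311/28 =546.82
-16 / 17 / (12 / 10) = -40 / 51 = -0.78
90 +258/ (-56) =2391/ 28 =85.39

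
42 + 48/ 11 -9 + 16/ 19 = 7985/ 209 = 38.21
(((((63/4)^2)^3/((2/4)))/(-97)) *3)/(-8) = 187570506627/1589248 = 118024.69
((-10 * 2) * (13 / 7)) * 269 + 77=-9914.43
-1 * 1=-1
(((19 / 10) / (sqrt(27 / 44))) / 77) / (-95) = -0.00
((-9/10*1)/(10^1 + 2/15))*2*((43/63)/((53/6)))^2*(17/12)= -31433/20921432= -0.00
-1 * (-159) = 159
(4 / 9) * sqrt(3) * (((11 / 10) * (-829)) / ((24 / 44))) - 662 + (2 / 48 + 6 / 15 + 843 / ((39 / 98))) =2272529 / 1560 - 100309 * sqrt(3) / 135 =169.78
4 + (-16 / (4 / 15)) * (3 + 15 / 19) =-4244 / 19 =-223.37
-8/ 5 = -1.60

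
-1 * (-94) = 94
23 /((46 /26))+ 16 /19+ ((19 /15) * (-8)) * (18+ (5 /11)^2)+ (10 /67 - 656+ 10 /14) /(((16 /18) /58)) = -2776550854559 /64693860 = -42918.31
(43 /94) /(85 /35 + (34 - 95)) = -0.01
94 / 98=47 / 49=0.96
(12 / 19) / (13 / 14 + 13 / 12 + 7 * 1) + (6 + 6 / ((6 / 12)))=259902 / 14383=18.07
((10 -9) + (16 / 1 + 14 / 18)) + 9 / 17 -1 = 2648 / 153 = 17.31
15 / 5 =3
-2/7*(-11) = 22/7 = 3.14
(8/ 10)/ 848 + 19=20141/ 1060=19.00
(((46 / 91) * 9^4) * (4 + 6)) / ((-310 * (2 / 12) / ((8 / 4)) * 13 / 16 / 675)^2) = 34299389.33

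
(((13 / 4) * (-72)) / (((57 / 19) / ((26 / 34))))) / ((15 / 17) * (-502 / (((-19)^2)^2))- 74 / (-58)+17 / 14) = -1375668476 / 57353073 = -23.99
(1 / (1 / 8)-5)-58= -55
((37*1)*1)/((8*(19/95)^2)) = 925/8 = 115.62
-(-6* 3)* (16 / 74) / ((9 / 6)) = 96 / 37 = 2.59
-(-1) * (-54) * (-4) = 216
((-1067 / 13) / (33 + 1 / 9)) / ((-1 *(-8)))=-9603 / 30992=-0.31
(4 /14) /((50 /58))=58 /175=0.33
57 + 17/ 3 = 188/ 3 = 62.67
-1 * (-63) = 63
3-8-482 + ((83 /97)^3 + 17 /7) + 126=-2286806721 /6388711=-357.94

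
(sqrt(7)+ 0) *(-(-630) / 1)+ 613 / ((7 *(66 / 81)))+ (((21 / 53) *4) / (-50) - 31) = 15598057 / 204050+ 630 *sqrt(7) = 1743.27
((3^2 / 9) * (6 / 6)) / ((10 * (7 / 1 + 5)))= 1 / 120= 0.01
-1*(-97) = 97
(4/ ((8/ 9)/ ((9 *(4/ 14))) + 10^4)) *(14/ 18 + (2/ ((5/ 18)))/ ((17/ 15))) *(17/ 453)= 0.00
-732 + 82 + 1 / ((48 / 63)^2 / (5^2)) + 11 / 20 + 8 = -765931 / 1280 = -598.38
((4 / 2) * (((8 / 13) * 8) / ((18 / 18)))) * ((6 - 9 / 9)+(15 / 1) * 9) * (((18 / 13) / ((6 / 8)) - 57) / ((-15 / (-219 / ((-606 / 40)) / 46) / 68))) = 108308.31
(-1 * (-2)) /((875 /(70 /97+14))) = 408 /12125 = 0.03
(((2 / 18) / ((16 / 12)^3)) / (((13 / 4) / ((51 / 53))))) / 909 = 17 / 1113424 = 0.00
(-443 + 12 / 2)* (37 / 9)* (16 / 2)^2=-114979.56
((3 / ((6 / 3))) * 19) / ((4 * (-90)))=-19 / 240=-0.08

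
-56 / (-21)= 8 / 3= 2.67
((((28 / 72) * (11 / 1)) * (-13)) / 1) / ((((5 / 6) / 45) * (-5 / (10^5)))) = 60060000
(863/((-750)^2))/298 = 863/167625000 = 0.00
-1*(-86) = 86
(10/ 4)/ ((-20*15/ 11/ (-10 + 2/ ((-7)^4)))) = 33011/ 36015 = 0.92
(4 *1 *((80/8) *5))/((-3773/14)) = -400/539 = -0.74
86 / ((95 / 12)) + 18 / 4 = 2919 / 190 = 15.36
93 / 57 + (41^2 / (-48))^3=-90248552227 / 2101248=-42949.98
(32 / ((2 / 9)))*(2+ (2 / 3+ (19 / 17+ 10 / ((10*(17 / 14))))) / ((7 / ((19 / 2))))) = 13560 / 17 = 797.65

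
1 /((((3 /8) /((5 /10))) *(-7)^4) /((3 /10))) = 2 /12005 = 0.00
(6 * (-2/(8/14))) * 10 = -210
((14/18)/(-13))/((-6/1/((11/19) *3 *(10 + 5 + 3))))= 77/247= 0.31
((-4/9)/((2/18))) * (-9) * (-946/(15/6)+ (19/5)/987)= -4481724/329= -13622.26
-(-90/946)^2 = -2025/223729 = -0.01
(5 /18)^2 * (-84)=-175 /27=-6.48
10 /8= 5 /4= 1.25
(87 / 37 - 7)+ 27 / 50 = -7601 / 1850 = -4.11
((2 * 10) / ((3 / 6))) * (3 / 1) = 120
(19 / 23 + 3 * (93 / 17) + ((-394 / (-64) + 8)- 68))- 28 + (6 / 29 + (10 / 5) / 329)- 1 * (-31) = -3986346673 / 119376992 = -33.39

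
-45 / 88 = -0.51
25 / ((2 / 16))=200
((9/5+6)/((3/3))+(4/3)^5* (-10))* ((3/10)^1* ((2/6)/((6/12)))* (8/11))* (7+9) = -485504/6075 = -79.92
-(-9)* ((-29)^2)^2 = 6365529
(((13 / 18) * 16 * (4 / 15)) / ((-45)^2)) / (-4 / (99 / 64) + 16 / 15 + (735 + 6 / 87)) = 132704 / 63970400025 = 0.00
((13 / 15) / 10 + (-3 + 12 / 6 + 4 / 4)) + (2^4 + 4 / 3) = 871 / 50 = 17.42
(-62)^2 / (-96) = -961 / 24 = -40.04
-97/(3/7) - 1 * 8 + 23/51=-3976/17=-233.88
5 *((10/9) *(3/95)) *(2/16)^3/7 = 5/102144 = 0.00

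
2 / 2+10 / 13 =23 / 13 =1.77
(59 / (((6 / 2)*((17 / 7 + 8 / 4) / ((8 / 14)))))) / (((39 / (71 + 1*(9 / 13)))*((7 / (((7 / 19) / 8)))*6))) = 13747 / 2687607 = 0.01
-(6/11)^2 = -36/121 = -0.30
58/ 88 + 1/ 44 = 15/ 22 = 0.68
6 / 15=2 / 5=0.40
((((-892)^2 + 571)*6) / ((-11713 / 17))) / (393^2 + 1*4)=-4777410 / 106418117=-0.04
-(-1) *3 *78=234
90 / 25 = 18 / 5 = 3.60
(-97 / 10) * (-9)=873 / 10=87.30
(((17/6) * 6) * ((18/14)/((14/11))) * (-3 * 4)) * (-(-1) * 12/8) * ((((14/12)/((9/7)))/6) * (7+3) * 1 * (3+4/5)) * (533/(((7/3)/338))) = -960130743/7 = -137161534.71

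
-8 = -8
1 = 1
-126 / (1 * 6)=-21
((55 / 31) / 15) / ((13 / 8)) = 88 / 1209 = 0.07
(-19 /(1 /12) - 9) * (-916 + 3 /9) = 217013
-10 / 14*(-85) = 425 / 7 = 60.71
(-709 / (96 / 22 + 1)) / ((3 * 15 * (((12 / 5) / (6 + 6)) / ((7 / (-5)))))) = 54593 / 2655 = 20.56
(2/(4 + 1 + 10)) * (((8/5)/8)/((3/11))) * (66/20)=121/375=0.32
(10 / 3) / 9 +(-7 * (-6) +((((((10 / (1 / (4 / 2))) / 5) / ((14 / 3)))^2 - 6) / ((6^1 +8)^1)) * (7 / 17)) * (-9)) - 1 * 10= 759389 / 22491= 33.76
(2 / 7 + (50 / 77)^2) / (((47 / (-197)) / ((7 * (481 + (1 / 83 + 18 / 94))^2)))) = -2911415405340026250 / 605805440009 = -4805858.80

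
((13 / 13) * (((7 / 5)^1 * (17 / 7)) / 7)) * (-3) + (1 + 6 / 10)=1 / 7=0.14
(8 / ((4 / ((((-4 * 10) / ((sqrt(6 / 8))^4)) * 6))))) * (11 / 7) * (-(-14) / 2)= -28160 / 3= -9386.67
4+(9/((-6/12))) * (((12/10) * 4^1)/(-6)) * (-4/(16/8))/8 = 2/5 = 0.40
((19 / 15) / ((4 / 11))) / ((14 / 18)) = 627 / 140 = 4.48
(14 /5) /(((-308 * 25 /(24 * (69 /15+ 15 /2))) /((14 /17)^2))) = -12936 /180625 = -0.07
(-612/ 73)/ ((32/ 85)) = -13005/ 584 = -22.27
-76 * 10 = -760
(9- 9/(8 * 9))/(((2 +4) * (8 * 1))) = 71/384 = 0.18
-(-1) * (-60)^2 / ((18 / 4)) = 800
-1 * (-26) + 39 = 65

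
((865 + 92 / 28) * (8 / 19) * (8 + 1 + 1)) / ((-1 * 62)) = -58.97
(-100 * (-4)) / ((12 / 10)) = 1000 / 3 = 333.33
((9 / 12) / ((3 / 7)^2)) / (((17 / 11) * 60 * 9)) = 539 / 110160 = 0.00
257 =257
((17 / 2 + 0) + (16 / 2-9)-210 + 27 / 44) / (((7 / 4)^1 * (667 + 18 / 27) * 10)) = -3807 / 220330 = -0.02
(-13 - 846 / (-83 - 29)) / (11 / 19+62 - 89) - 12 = -331549 / 28112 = -11.79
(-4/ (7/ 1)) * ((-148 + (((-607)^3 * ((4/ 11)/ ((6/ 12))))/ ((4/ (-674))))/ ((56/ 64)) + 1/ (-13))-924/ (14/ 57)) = -125414930505076/ 7007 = -17898520123.46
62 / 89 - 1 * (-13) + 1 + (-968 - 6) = -959.30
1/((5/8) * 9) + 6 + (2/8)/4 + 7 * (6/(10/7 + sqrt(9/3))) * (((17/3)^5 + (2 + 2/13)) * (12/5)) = -1158113114731/1319760 + 10133561816 * sqrt(3)/16497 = 186423.59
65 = 65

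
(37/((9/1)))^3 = 50653/729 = 69.48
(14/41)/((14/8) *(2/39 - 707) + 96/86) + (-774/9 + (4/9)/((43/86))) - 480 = -565.11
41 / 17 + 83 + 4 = 1520 / 17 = 89.41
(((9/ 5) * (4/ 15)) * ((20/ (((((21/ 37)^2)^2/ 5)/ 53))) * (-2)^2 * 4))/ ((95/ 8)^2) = 1627431452672/ 585063675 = 2781.63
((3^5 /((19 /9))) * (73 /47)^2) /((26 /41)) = 477835443 /1091246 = 437.88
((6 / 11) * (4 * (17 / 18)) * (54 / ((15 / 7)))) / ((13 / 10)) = 5712 / 143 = 39.94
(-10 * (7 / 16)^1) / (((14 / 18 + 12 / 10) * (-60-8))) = 1575 / 48416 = 0.03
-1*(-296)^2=-87616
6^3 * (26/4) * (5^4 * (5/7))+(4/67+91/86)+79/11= 278092207343/443674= 626794.01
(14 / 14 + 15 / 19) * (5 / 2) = 85 / 19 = 4.47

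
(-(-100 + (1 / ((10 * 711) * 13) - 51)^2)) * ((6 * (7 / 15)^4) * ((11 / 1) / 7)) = -80616921787325693 / 72084135093750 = -1118.37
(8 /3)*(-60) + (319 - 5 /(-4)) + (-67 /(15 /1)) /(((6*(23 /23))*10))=72079 /450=160.18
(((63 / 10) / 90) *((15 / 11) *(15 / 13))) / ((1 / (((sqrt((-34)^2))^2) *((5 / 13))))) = 91035 / 1859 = 48.97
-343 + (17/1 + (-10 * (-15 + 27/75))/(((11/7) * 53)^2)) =-553983202/1699445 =-325.98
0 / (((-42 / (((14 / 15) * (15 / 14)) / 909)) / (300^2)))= 0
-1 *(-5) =5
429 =429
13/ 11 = 1.18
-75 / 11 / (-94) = 75 / 1034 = 0.07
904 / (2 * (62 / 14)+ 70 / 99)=156618 / 1657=94.52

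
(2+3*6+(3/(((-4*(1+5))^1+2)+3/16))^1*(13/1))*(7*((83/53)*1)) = 3692836/18497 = 199.65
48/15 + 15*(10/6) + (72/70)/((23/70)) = 3603/115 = 31.33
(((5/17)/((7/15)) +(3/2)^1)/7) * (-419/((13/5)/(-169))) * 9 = 124273305/1666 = 74593.82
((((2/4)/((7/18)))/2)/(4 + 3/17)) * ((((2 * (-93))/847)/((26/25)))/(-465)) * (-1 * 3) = -2295/10944934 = -0.00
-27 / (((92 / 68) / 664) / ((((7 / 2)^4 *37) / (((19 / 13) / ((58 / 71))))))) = -1275927542253 / 31027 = -41123136.05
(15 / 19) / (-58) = -15 / 1102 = -0.01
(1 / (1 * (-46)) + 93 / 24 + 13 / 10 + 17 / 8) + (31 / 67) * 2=8.20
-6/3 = -2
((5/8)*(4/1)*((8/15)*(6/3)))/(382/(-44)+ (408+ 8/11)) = 176/26403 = 0.01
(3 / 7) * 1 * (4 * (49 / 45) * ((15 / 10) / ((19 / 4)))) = 56 / 95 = 0.59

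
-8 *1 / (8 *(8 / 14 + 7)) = -0.13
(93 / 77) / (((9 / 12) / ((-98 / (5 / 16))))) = -505.02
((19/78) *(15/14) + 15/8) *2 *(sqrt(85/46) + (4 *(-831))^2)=1555 *sqrt(3910)/16744 + 4295289420/91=47200988.44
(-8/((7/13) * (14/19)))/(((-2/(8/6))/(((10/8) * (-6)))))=-4940/49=-100.82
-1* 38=-38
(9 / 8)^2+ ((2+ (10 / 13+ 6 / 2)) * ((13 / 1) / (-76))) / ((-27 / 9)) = 1939 / 1216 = 1.59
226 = 226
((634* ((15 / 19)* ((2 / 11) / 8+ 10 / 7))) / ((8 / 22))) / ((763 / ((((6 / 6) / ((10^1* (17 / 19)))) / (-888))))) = -141699 / 430014592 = -0.00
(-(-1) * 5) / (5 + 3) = 5 / 8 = 0.62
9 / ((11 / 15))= 135 / 11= 12.27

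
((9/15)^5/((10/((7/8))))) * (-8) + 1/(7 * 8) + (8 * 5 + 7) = 41092997/875000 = 46.96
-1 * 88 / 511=-88 / 511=-0.17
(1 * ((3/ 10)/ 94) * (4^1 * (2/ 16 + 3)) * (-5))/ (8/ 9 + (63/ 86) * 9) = -29025/ 1088708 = -0.03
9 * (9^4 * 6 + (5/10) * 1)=708597/2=354298.50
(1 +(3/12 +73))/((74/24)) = 891/37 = 24.08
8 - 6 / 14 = 53 / 7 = 7.57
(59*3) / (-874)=-177 / 874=-0.20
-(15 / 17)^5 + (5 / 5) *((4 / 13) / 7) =-63423697 / 129206987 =-0.49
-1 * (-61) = 61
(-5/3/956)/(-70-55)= 1/71700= 0.00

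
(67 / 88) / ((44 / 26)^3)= 147199 / 937024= 0.16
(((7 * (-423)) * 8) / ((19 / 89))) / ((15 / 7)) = -4919208 / 95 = -51781.14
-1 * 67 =-67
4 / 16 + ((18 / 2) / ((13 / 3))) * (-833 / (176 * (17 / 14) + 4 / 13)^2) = 2981551 / 14048688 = 0.21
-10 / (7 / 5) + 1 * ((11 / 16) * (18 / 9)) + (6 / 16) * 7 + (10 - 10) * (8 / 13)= -22 / 7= -3.14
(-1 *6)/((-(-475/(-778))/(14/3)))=21784/475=45.86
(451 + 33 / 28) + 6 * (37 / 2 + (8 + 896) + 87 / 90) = 839017 / 140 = 5992.98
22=22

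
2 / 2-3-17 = -19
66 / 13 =5.08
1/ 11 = 0.09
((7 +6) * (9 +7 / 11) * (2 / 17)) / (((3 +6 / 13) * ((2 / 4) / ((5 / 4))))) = 10.64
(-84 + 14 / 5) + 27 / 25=-2003 / 25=-80.12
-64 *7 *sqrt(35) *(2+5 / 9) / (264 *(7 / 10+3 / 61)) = -785680 *sqrt(35) / 135729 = -34.25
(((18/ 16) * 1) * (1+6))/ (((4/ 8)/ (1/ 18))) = 7/ 8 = 0.88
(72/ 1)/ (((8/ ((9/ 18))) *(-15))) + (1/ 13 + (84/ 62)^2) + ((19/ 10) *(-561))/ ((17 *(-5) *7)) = 7441948/ 2186275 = 3.40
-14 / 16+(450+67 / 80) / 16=34947 / 1280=27.30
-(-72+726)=-654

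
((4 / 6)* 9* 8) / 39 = 16 / 13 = 1.23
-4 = -4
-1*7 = -7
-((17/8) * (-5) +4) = 6.62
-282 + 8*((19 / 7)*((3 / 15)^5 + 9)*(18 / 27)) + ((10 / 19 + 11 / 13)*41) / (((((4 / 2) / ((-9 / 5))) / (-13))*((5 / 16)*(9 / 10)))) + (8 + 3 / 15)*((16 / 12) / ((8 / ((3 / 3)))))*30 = 397249843 / 178125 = 2230.17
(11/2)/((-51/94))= -517/51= -10.14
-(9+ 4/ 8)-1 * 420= -859/ 2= -429.50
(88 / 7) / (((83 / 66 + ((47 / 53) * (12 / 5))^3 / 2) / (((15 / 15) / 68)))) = 27021175500 / 888335193613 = 0.03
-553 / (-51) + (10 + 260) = 14323 / 51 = 280.84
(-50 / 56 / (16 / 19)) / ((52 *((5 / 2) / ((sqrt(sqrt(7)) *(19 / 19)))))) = -95 *7^(1 / 4) / 11648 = -0.01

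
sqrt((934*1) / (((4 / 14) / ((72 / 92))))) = 3*sqrt(150374) / 23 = 50.58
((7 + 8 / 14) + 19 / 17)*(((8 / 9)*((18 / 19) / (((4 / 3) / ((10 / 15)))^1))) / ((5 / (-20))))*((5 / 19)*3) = -496320 / 42959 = -11.55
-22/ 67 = -0.33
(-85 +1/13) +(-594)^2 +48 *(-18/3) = 4582020/13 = 352463.08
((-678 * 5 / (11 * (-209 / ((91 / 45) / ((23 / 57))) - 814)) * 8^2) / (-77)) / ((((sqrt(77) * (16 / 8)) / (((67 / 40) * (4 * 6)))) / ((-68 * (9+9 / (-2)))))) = 17347644288 * sqrt(77) / 725505473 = 209.82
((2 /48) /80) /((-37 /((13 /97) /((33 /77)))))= -0.00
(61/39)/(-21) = -61/819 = -0.07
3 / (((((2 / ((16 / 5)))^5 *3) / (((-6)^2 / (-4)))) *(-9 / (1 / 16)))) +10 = 33298 / 3125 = 10.66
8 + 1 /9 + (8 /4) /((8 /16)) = 109 /9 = 12.11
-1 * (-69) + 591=660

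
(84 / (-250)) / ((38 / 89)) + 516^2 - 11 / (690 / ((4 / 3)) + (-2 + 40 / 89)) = 5279540914969 / 19828875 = 266255.19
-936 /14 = -468 /7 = -66.86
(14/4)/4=7/8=0.88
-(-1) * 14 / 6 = 2.33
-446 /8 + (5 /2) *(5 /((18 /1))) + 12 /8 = -482 /9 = -53.56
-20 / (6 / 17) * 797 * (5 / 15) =-135490 / 9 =-15054.44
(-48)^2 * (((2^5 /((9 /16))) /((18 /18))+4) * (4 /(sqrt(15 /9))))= 561152 * sqrt(15) /5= 434666.47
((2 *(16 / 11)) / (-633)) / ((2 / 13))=-208 / 6963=-0.03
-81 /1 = -81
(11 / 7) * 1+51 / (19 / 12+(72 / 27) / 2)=667 / 35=19.06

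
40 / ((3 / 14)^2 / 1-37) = -7840 / 7243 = -1.08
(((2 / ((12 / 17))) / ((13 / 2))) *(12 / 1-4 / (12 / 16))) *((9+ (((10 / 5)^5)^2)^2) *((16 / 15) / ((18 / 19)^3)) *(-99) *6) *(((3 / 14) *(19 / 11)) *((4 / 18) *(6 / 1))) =-74339039307040 / 66339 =-1120593305.70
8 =8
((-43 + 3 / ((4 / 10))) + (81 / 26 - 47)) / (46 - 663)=1032 / 8021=0.13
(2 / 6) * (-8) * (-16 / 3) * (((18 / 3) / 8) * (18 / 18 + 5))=64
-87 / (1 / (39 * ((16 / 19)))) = -54288 / 19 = -2857.26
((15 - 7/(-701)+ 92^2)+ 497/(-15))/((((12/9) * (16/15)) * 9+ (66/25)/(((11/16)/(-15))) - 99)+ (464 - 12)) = 88808393/3240723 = 27.40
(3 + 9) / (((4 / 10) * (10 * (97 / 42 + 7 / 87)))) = 3654 / 2911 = 1.26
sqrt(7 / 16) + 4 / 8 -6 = -11 / 2 + sqrt(7) / 4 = -4.84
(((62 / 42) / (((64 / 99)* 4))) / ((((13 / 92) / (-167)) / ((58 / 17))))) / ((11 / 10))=-51795885 / 24752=-2092.59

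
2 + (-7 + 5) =0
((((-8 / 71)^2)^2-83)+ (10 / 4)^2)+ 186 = 109.25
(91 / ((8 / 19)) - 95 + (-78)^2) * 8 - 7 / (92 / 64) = 1141631 / 23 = 49636.13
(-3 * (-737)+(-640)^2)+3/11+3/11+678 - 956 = 4526869/11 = 411533.55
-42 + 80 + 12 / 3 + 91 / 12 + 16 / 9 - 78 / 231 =141437 / 2772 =51.02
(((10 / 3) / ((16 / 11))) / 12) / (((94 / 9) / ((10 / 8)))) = 0.02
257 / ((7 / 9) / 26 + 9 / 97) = 5833386 / 2785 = 2094.57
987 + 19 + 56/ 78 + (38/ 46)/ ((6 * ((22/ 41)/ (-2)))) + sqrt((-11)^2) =6691173/ 6578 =1017.20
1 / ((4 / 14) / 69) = 483 / 2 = 241.50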